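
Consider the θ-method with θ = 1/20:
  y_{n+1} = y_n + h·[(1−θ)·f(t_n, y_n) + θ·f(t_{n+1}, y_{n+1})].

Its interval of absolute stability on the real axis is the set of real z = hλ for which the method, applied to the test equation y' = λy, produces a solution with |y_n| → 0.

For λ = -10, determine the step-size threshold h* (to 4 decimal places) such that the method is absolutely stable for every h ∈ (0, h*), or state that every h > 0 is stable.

(-2.2222,0); λ=-10 ⇒ h* = (20/9)/10 = 0.2222.

Test eqn y'=λy, z=hλ:
  y_{n+1} = y_n + z·[19/20·y_n + 1/20·y_{n+1}] ⇒ (1 − 1/20z)y_{n+1} = (1 + 19/20z)y_n
  R(z) = (1 + 19/20z)/(1 − 1/20z).

Boundary: |R(x)|=1, x<0.
x=-1.48: |R|=0.3780
R=−1: 1+19/20x = −1+1/20x ⇒ -9/10x=2 ⇒ x=2/(-9/10)=-2.2222
Confirm numerically:
  x=-1.403: |R|=0.31103 <1
  x=-1.324: |R|=0.24179 <1
  x=-0.966: |R|=0.07851 <1
  x=-2.753: |R|=1.41990 >1
  x=-2.655: |R|=1.34385 >1
  x=-2.637: |R|=1.32981 >1
Interval (-2.2222, 0).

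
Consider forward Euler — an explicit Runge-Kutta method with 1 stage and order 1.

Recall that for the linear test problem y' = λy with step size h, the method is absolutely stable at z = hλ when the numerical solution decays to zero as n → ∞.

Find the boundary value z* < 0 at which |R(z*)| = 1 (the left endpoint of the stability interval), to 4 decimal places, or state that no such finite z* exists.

On y'=λy, z=hλ:
  order 1, 1-stage ⇒ R(z)=1+z
  (e.g. R(-1.12)=-0.12000, |R|=0.12000)

Solve |R(x)|<1 on ℝ⁻.
x=-1.12: |R|=0.1200
|R(-2.21)|=1.2100 |R(-2.13)|=1.1300 |R(-1.91)|=0.9100
Bisect:
  x_lo=-2.6286 |R|=1.6286  x_hi=-0.3794 |R|=0.6206
  mid=-1.50401 |R|=0.50401 →hi
  mid=-2.06630 |R|=1.06630 →lo
  mid=-1.78516 |R|=0.78516 →hi
  mid=-1.92573 |R|=0.92573 →hi
  mid=-1.99602 |R|=0.99602 →hi
  mid=-2.03116 |R|=1.03116 →lo
  mid=-2.01359 |R|=1.01359 →lo
  mid=-2.00480 |R|=1.00480 →lo
  ...
  [-2.00013,-2.00000] ⇒ x*=-2.0000
Interval (-2.0000, 0).

left endpoint -2.0000.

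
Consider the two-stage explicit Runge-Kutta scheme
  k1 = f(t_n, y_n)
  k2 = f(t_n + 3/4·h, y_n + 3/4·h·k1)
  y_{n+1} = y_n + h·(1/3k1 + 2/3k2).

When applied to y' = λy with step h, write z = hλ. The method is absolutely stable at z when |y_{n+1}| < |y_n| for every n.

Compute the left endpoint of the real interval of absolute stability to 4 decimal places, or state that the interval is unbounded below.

With y'=λy (z=hλ):
  k1=λy_n ⇒ h·k1=z·y_n;  k2=λ(1+3/4z)y_n ⇒ h·k2=z(1+3/4z)y_n
  y_{n+1}/y_n = 1 + 1/3z + 2/3z(1+3/4z) = 1 + z + 1/2z²
  R(z) = 1 + z + 1/2z².

Boundary: |R(x)|=1, x<0.
x=-1.35: |R|=0.5613
R=1: x+1/2x²=0 ⇒ x=−2=-2.0000; min R=1−1/(4·1/2)=0.5000>−1
Confirm numerically:
  x=-1.593: |R|=0.67582 <1
  x=-1.359: |R|=0.56444 <1
  x=-1.244: |R|=0.52977 <1
  x=-2.368: |R|=1.43571 >1
  x=-2.105: |R|=1.11051 >1
So |R|<1 on (-2.0000, 0).

z* = -2.0000.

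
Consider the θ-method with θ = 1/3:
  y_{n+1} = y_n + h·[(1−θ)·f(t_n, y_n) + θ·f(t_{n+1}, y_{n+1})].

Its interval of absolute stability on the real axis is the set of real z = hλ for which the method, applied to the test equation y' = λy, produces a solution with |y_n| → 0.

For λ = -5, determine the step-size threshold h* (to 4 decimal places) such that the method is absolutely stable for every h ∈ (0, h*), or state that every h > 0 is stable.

With y'=λy (z=hλ):
  y_{n+1} = y_n + z·[2/3·y_n + 1/3·y_{n+1}] ⇒ (1 − 1/3z)y_{n+1} = (1 + 2/3z)y_n
  R(z) = (1 + 2/3z)/(1 − 1/3z).

Need |R(x)|<1, x<0.
x=-0.68: |R|=0.4457
R=−1: 1+2/3x = −1+1/3x ⇒ -1/3x=2 ⇒ x=2/(-1/3)=-6.0000
Confirm numerically:
  x=-5.657: |R|=0.96038 <1
  x=-5.418: |R|=0.93086 <1
  x=-3.719: |R|=0.66051 <1
  x=-2.706: |R|=0.42271 <1
  x=-6.142: |R|=1.01553 >1
  x=-6.074: |R|=1.00816 >1
Interval (-6.0000, 0).

(-6.0000,0); λ=-5 ⇒ h* = (6)/5 = 1.2000.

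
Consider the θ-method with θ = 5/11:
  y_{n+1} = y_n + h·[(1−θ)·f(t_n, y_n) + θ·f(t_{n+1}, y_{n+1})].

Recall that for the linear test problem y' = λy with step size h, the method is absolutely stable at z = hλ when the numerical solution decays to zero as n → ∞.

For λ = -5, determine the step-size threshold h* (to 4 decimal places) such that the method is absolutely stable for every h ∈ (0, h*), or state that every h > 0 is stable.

(-22.0000,0); λ=-5 ⇒ h* = (22)/5 = 4.4000.

Set f=λy, z=hλ:
  y_{n+1} = y_n + z·[6/11·y_n + 5/11·y_{n+1}] ⇒ (1 − 5/11z)y_{n+1} = (1 + 6/11z)y_n
  so R(z) = (1 + 6/11z)/(1 − 5/11z).

Find x<0 with |R(x)|<1.
x=-1.32: |R|=0.1750
R=−1: 1+6/11x = −1+5/11x ⇒ -1/11x=2 ⇒ x=2/(-1/11)=-22.0000
Confirm numerically:
  x=-20.812: |R|=0.98967 <1
  x=-15.955: |R|=0.93341 <1
  x=-14.129: |R|=0.90359 <1
  x=-11.468: |R|=0.84589 <1
  x=-22.458: |R|=1.00371 >1
  x=-22.148: |R|=1.00122 >1
Interval (-22.0000, 0).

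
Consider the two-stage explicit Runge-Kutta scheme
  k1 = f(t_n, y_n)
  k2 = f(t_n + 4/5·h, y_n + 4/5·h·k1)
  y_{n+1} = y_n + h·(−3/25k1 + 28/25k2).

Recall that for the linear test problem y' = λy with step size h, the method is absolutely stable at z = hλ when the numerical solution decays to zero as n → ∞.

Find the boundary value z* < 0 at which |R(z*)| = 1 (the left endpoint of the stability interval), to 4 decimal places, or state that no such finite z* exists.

left endpoint -1.1161.

Set f=λy, z=hλ:
  k1=λy_n ⇒ h·k1=z·y_n;  k2=λ(1+4/5z)y_n ⇒ h·k2=z(1+4/5z)y_n
  y_{n+1}/y_n = 1 − 3/25z + 28/25z(1+4/5z) = 1 + z + 112/125z²
  Hence R(z) = 1 + z + 112/125z².

Find x<0 with |R(x)|<1.
x=-0.58: |R|=0.7214
R=1: x+112/125x²=0 ⇒ x=−125/112=-1.1161; min R=1−1/(4·112/125)=0.7210>−1
Confirm numerically:
  x=-0.886: |R|=0.81736 <1
  x=-0.805: |R|=0.77563 <1
  x=-0.733: |R|=0.74841 <1
  x=-0.545: |R|=0.72113 <1
  x=-1.692: |R|=1.87313 >1
  x=-1.387: |R|=1.33670 >1
So |R|<1 on (-1.1161, 0).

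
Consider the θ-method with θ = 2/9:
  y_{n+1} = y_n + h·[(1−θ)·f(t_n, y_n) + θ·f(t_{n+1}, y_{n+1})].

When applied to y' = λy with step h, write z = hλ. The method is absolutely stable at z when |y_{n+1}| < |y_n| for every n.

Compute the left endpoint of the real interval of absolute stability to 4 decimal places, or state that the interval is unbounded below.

z* = -3.6000.

On y'=λy, z=hλ:
  y_{n+1} = y_n + z·[7/9·y_n + 2/9·y_{n+1}] ⇒ (1 − 2/9z)y_{n+1} = (1 + 7/9z)y_n
  R(z) = (1 + 7/9z)/(1 − 2/9z).

Need |R(x)|<1, x<0.
x=-1.48: |R|=0.1137
R=−1: 1+7/9x = −1+2/9x ⇒ -5/9x=2 ⇒ x=2/(-5/9)=-3.6000
Confirm numerically:
  x=-3.154: |R|=0.85432 <1
  x=-1.901: |R|=0.33643 <1
  x=-1.839: |R|=0.30549 <1
  x=-1.652: |R|=0.20839 <1
  x=-4.105: |R|=1.14672 >1
  x=-3.854: |R|=1.07601 >1
  x=-3.836: |R|=1.07078 >1
Interval (-3.6000, 0).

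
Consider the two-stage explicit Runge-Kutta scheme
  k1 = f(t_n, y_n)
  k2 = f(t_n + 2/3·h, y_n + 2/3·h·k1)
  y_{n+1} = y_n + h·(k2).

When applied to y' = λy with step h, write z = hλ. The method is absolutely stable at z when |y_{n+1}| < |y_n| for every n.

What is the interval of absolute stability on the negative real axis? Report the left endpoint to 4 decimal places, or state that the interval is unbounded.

With y'=λy (z=hλ):
  k1=λy_n ⇒ h·k1=z·y_n;  k2=λ(1+2/3z)y_n ⇒ h·k2=z(1+2/3z)y_n
  y_{n+1}/y_n = 1 + z(1+2/3z) = 1 + z + 2/3z²
  ⇒ R(z) = 1 + z + 2/3z².

Find x<0 with |R(x)|<1.
x=-0.5: |R|=0.6667
R=1: x+2/3x²=0 ⇒ x=−3/2=-1.5000; min R=1−1/(4·2/3)=0.6250>−1
Confirm numerically:
  x=-1.395: |R|=0.90235 <1
  x=-1.193: |R|=0.75583 <1
  x=-1.190: |R|=0.75407 <1
  x=-0.704: |R|=0.62641 <1
  x=-2.054: |R|=1.75861 >1
  x=-1.688: |R|=1.21156 >1
  x=-1.621: |R|=1.13076 >1
Stable set (-1.5000, 0).

z∈(-1.5000,0).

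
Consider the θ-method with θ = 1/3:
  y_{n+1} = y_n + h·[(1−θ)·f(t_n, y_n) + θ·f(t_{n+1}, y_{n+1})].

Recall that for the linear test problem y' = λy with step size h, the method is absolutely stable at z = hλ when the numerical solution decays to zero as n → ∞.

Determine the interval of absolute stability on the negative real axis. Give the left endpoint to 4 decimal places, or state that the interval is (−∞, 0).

(-6.0000, 0).

On y'=λy, z=hλ:
  y_{n+1} = y_n + z·[2/3·y_n + 1/3·y_{n+1}] ⇒ (1 − 1/3z)y_{n+1} = (1 + 2/3z)y_n
  Hence R(z) = (1 + 2/3z)/(1 − 1/3z).

Find x<0 with |R(x)|<1.
x=-1.47: |R|=0.0134
R=−1: 1+2/3x = −1+1/3x ⇒ -1/3x=2 ⇒ x=2/(-1/3)=-6.0000
Confirm numerically:
  x=-3.377: |R|=0.58868 <1
  x=-2.855: |R|=0.46285 <1
  x=-2.841: |R|=0.45917 <1
  x=-6.546: |R|=1.05720 >1
  x=-6.041: |R|=1.00453 >1
  x=-6.027: |R|=1.00299 >1
Interval (-6.0000, 0).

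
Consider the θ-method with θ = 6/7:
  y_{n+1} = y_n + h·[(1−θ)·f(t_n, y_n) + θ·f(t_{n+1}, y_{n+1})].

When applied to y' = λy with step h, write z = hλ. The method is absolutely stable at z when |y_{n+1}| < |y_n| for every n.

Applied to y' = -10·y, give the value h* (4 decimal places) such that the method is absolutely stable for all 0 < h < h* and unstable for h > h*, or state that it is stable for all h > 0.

On y'=λy, z=hλ:
  y_{n+1} = y_n + z·[1/7·y_n + 6/7·y_{n+1}] ⇒ (1 − 6/7z)y_{n+1} = (1 + 1/7z)y_n
  so R(z) = (1 + 1/7z)/(1 − 6/7z).

Need |R(x)|<1, x<0.
x=-0.83: |R|=0.5150
x=-2: |R|=0.2632
x=-10: |R|=0.0448
x=-100: |R|=0.1532
θ=6/7≥1/2 ⇒ |1+1/7x|<|1−6/7x| ∀x<0 ⇒ interval (−∞,0).

(−∞, 0) — no finite endpoint. Any h>0 works for λ=-10.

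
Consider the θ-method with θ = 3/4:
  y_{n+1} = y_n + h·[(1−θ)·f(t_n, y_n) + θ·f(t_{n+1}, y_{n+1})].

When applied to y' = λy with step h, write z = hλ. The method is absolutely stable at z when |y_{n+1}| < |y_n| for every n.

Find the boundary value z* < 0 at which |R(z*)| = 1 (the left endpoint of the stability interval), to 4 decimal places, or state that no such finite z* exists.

With y'=λy (z=hλ):
  y_{n+1} = y_n + z·[1/4·y_n + 3/4·y_{n+1}] ⇒ (1 − 3/4z)y_{n+1} = (1 + 1/4z)y_n
  so R(z) = (1 + 1/4z)/(1 − 3/4z).

Solve |R(x)|<1 on ℝ⁻.
x=-0.6: |R|=0.5862
x=-2: |R|=0.2000
x=-10: |R|=0.1765
x=-100: |R|=0.3158
θ=3/4≥1/2 ⇒ |1+1/4x|<|1−3/4x| ∀x<0 ⇒ stable on all of ℝ⁻.

unbounded; (−∞, 0).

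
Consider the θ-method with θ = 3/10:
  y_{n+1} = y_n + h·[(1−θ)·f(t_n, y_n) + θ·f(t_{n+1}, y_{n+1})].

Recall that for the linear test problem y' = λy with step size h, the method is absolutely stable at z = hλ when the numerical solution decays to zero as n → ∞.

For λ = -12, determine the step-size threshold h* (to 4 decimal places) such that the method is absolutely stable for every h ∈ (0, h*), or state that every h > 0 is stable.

(-5.0000,0); λ=-12 ⇒ h* = (5)/12 = 0.4167.

With y'=λy (z=hλ):
  y_{n+1} = y_n + z·[7/10·y_n + 3/10·y_{n+1}] ⇒ (1 − 3/10z)y_{n+1} = (1 + 7/10z)y_n
  ⇒ R(z) = (1 + 7/10z)/(1 − 3/10z).

Find x<0 with |R(x)|<1.
x=-0.84: |R|=0.3291
R=−1: 1+7/10x = −1+3/10x ⇒ -2/5x=2 ⇒ x=2/(-2/5)=-5.0000
Confirm numerically:
  x=-4.543: |R|=0.92264 <1
  x=-3.123: |R|=0.61237 <1
  x=-2.310: |R|=0.36444 <1
  x=-2.206: |R|=0.32748 <1
  x=-5.467: |R|=1.07075 >1
  x=-5.184: |R|=1.02880 >1
Stable set (-5.0000, 0).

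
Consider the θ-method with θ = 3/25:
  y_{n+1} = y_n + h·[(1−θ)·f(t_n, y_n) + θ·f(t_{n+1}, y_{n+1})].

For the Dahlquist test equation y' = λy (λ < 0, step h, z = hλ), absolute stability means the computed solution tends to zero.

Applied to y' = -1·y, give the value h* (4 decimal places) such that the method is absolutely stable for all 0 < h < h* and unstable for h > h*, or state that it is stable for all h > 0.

(-2.6316,0); λ=-1 ⇒ h* = (50/19)/1 = 2.6316.

With y'=λy (z=hλ):
  y_{n+1} = y_n + z·[22/25·y_n + 3/25·y_{n+1}] ⇒ (1 − 3/25z)y_{n+1} = (1 + 22/25z)y_n
  Hence R(z) = (1 + 22/25z)/(1 − 3/25z).

Need |R(x)|<1, x<0.
x=-0.41: |R|=0.6092
R=−1: 1+22/25x = −1+3/25x ⇒ -19/25x=2 ⇒ x=2/(-19/25)=-2.6316
Confirm numerically:
  x=-2.373: |R|=0.84704 <1
  x=-1.811: |R|=0.48769 <1
  x=-1.419: |R|=0.21253 <1
  x=-1.310: |R|=0.13204 <1
  x=-2.879: |R|=1.13976 >1
  x=-2.878: |R|=1.13920 >1
Stable set (-2.6316, 0).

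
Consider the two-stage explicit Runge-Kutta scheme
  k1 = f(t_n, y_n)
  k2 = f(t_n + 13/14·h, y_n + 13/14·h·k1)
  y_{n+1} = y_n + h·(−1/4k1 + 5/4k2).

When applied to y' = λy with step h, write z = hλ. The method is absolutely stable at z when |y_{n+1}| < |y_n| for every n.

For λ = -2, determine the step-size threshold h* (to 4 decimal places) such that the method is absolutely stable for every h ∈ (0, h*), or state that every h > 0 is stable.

With y'=λy (z=hλ):
  k1=λy_n ⇒ h·k1=z·y_n;  k2=λ(1+13/14z)y_n ⇒ h·k2=z(1+13/14z)y_n
  y_{n+1}/y_n = 1 − 1/4z + 5/4z(1+13/14z) = 1 + z + 65/56z²
  R(z) = 1 + z + 65/56z².

Need |R(x)|<1, x<0.
x=-0.95: |R|=1.0975
R=1: x+65/56x²=0 ⇒ x=−56/65=-0.8615; min R=1−1/(4·65/56)=0.7846>−1
Confirm numerically:
  x=-0.766: |R|=0.91506 <1
  x=-0.668: |R|=0.84994 <1
  x=-0.597: |R|=0.81669 <1
  x=-1.420: |R|=1.92046 >1
  x=-0.891: |R|=1.03047 >1
Stable set (-0.8615, 0).

(-0.8615,0); λ=-2 ⇒ h* = (56/65)/2 = 0.4308.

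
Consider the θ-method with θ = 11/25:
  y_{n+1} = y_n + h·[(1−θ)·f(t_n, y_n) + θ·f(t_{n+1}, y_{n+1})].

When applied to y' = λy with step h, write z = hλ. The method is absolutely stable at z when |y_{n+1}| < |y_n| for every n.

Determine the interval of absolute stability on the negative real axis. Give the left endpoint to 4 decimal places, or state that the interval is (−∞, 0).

On y'=λy, z=hλ:
  y_{n+1} = y_n + z·[14/25·y_n + 11/25·y_{n+1}] ⇒ (1 − 11/25z)y_{n+1} = (1 + 14/25z)y_n
  Hence R(z) = (1 + 14/25z)/(1 − 11/25z).

Find x<0 with |R(x)|<1.
x=-0.58: |R|=0.5379
R=−1: 1+14/25x = −1+11/25x ⇒ -3/25x=2 ⇒ x=2/(-3/25)=-16.6667
Confirm numerically:
  x=-16.292: |R|=0.99450 <1
  x=-15.681: |R|=0.98503 <1
  x=-14.305: |R|=0.96115 <1
  x=-11.058: |R|=0.88525 <1
  x=-16.935: |R|=1.00381 >1
  x=-16.718: |R|=1.00074 >1
Interval (-16.6667, 0).

z∈(-16.6667,0).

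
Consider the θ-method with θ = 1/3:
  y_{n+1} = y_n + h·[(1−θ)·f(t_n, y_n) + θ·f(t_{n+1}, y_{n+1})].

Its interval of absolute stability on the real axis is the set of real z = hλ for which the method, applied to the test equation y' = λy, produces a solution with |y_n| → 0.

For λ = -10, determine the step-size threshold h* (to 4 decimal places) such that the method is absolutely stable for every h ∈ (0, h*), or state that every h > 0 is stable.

(-6.0000,0); λ=-10 ⇒ h* = (6)/10 = 0.6000.

Test eqn y'=λy, z=hλ:
  y_{n+1} = y_n + z·[2/3·y_n + 1/3·y_{n+1}] ⇒ (1 − 1/3z)y_{n+1} = (1 + 2/3z)y_n
  R(z) = (1 + 2/3z)/(1 − 1/3z).

Boundary: |R(x)|=1, x<0.
x=-0.32: |R|=0.7108
R=−1: 1+2/3x = −1+1/3x ⇒ -1/3x=2 ⇒ x=2/(-1/3)=-6.0000
Confirm numerically:
  x=-5.608: |R|=0.95446 <1
  x=-3.819: |R|=0.68016 <1
  x=-2.806: |R|=0.44988 <1
  x=-6.233: |R|=1.02524 >1
  x=-6.127: |R|=1.01391 >1
Stable set (-6.0000, 0).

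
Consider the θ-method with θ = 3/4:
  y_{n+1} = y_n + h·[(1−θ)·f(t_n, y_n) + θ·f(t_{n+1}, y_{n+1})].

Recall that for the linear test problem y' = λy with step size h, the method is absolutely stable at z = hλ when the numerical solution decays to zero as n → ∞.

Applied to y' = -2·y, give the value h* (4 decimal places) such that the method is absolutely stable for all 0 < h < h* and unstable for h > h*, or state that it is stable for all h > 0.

interval (−∞, 0). Any h>0 works for λ=-2.

On y'=λy, z=hλ:
  y_{n+1} = y_n + z·[1/4·y_n + 3/4·y_{n+1}] ⇒ (1 − 3/4z)y_{n+1} = (1 + 1/4z)y_n
  R(z) = (1 + 1/4z)/(1 − 3/4z).

Find x<0 with |R(x)|<1.
x=-0.38: |R|=0.7043
x=-2: |R|=0.2000
x=-10: |R|=0.1765
x=-100: |R|=0.3158
θ=3/4≥1/2 ⇒ |1+1/4x|<|1−3/4x| ∀x<0 ⇒ interval (−∞,0).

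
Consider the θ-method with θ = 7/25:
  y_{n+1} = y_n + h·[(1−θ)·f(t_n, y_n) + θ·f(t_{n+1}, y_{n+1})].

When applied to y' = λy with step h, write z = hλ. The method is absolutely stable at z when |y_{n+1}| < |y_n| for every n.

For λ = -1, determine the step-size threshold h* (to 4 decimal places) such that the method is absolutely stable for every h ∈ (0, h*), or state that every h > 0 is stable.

(-4.5455,0); λ=-1 ⇒ h* = (50/11)/1 = 4.5455.

Set f=λy, z=hλ:
  y_{n+1} = y_n + z·[18/25·y_n + 7/25·y_{n+1}] ⇒ (1 − 7/25z)y_{n+1} = (1 + 18/25z)y_n
  ⇒ R(z) = (1 + 18/25z)/(1 − 7/25z).

Boundary: |R(x)|=1, x<0.
x=-0.65: |R|=0.4501
R=−1: 1+18/25x = −1+7/25x ⇒ -11/25x=2 ⇒ x=2/(-11/25)=-4.5455
Confirm numerically:
  x=-4.449: |R|=0.98110 <1
  x=-3.818: |R|=0.84530 <1
  x=-3.735: |R|=0.82569 <1
  x=-2.142: |R|=0.33895 <1
  x=-5.088: |R|=1.09846 >1
  x=-4.632: |R|=1.01658 >1
So |R|<1 on (-4.5455, 0).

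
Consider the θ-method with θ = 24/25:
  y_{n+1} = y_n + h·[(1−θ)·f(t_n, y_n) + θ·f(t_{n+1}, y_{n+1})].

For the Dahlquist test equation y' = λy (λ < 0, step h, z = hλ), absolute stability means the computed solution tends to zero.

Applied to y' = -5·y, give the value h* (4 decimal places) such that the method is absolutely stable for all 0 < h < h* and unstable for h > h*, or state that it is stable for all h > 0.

(−∞, 0) — no finite endpoint. Any h>0 works for λ=-5.

Set f=λy, z=hλ:
  y_{n+1} = y_n + z·[1/25·y_n + 24/25·y_{n+1}] ⇒ (1 − 24/25z)y_{n+1} = (1 + 1/25z)y_n
  Hence R(z) = (1 + 1/25z)/(1 − 24/25z).

Solve |R(x)|<1 on ℝ⁻.
x=-0.56: |R|=0.6358
x=-2: |R|=0.3151
x=-10: |R|=0.0566
x=-100: |R|=0.0309
θ=24/25≥1/2 ⇒ |1+1/25x|<|1−24/25x| ∀x<0 ⇒ stable on all of ℝ⁻.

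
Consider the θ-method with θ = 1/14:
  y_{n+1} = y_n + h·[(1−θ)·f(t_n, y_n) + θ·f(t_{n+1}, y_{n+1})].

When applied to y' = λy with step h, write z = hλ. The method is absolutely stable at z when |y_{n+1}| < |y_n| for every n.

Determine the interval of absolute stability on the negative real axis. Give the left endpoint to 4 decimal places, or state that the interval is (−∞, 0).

z∈(-2.3333,0).

Set f=λy, z=hλ:
  y_{n+1} = y_n + z·[13/14·y_n + 1/14·y_{n+1}] ⇒ (1 − 1/14z)y_{n+1} = (1 + 13/14z)y_n
  R(z) = (1 + 13/14z)/(1 − 1/14z).

Solve |R(x)|<1 on ℝ⁻.
x=-0.65: |R|=0.3788
R=−1: 1+13/14x = −1+1/14x ⇒ -6/7x=2 ⇒ x=2/(-6/7)=-2.3333
Confirm numerically:
  x=-2.310: |R|=0.98283 <1
  x=-1.917: |R|=0.68612 <1
  x=-1.577: |R|=0.41735 <1
  x=-1.348: |R|=0.22961 <1
  x=-2.729: |R|=1.28382 >1
  x=-2.655: |R|=1.23176 >1
Stable set (-2.3333, 0).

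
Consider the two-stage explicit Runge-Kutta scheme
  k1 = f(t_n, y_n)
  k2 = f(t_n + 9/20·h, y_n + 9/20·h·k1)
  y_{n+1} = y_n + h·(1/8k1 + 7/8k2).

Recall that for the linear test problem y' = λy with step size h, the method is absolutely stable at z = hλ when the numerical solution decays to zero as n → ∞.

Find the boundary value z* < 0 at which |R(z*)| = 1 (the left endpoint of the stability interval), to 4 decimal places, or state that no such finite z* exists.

Set f=λy, z=hλ:
  k1=λy_n ⇒ h·k1=z·y_n;  k2=λ(1+9/20z)y_n ⇒ h·k2=z(1+9/20z)y_n
  y_{n+1}/y_n = 1 + 1/8z + 7/8z(1+9/20z) = 1 + z + 63/160z²
  R(z) = 1 + z + 63/160z².

Need |R(x)|<1, x<0.
x=-1.2: |R|=0.3670
R=1: x+63/160x²=0 ⇒ x=−160/63=-2.5397; min R=1−1/(4·63/160)=0.3651>−1
Confirm numerically:
  x=-2.330: |R|=0.80763 <1
  x=-2.258: |R|=0.74956 <1
  x=-1.583: |R|=0.40369 <1
  x=-3.131: |R|=1.72899 >1
  x=-3.015: |R|=1.56428 >1
So |R|<1 on (-2.5397, 0).

z* = -2.5397.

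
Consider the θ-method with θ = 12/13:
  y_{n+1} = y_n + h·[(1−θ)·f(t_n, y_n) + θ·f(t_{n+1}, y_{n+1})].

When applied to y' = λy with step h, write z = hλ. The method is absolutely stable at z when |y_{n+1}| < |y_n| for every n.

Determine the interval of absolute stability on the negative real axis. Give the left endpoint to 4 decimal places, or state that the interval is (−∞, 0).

Set f=λy, z=hλ:
  y_{n+1} = y_n + z·[1/13·y_n + 12/13·y_{n+1}] ⇒ (1 − 12/13z)y_{n+1} = (1 + 1/13z)y_n
  so R(z) = (1 + 1/13z)/(1 − 12/13z).

Find x<0 with |R(x)|<1.
x=-1.33: |R|=0.4030
x=-2: |R|=0.2973
x=-10: |R|=0.0226
x=-100: |R|=0.0717
θ=12/13≥1/2 ⇒ |1+1/13x|<|1−12/13x| ∀x<0 ⇒ unbounded interval.

interval (−∞, 0).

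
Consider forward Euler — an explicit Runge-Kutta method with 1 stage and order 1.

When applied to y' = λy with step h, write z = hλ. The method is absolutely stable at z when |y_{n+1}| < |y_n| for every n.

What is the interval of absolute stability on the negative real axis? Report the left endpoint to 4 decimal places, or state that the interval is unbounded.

z∈(-2.0000,0).

With y'=λy (z=hλ):
  order 1, 1-stage ⇒ R(z)=1+z
  (e.g. R(-1.73)=-0.73000, |R|=0.73000)

Solve |R(x)|<1 on ℝ⁻.
x=-1.73: |R|=0.7300
|R(-2.32)|=1.3200 |R(-1.24)|=0.2400 |R(-0.87)|=0.1300
Bisect:
  x_lo=-2.8889 |R|=1.8889  x_hi=-0.0965 |R|=0.9035
  mid=-1.49269 |R|=0.49269 →hi
  mid=-2.19080 |R|=1.19080 →lo
  mid=-1.84174 |R|=0.84174 →hi
  mid=-2.01627 |R|=1.01627 →lo
  mid=-1.92901 |R|=0.92901 →hi
  mid=-1.97264 |R|=0.97264 →hi
  mid=-1.99445 |R|=0.99445 →hi
  mid=-2.00536 |R|=1.00536 →lo
  mid=-1.99991 |R|=0.99991 →hi
  mid=-2.00264 |R|=1.00264 →lo
  ...
  [-2.00008,-1.99991] ⇒ x*=-2.0000
Stable set (-2.0000, 0).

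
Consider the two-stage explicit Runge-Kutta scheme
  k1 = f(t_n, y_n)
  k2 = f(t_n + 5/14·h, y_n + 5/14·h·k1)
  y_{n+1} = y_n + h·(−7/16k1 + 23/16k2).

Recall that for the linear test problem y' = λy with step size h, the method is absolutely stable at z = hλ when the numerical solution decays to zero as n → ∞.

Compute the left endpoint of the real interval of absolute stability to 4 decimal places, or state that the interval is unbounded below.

Set f=λy, z=hλ:
  k1=λy_n ⇒ h·k1=z·y_n;  k2=λ(1+5/14z)y_n ⇒ h·k2=z(1+5/14z)y_n
  y_{n+1}/y_n = 1 − 7/16z + 23/16z(1+5/14z) = 1 + z + 115/224z²
  Hence R(z) = 1 + z + 115/224z².

Find x<0 with |R(x)|<1.
x=-0.41: |R|=0.6763
R=1: x+115/224x²=0 ⇒ x=−224/115=-1.9478; min R=1−1/(4·115/224)=0.5130>−1
Confirm numerically:
  x=-1.615: |R|=0.72404 <1
  x=-1.570: |R|=0.69546 <1
  x=-1.173: |R|=0.53339 <1
  x=-1.066: |R|=0.51740 <1
  x=-2.041: |R|=1.09763 >1
  x=-1.973: |R|=1.02550 >1
Stable set (-1.9478, 0).

z* = -1.9478.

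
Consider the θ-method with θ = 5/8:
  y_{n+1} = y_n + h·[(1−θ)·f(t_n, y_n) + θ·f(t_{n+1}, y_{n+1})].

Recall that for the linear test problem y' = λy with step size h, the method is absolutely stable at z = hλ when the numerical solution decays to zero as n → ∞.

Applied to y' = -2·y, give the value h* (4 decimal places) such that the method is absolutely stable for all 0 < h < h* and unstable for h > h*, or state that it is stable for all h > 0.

Set f=λy, z=hλ:
  y_{n+1} = y_n + z·[3/8·y_n + 5/8·y_{n+1}] ⇒ (1 − 5/8z)y_{n+1} = (1 + 3/8z)y_n
  ⇒ R(z) = (1 + 3/8z)/(1 − 5/8z).

Find x<0 with |R(x)|<1.
x=-1.64: |R|=0.1901
x=-2: |R|=0.1111
x=-10: |R|=0.3793
x=-100: |R|=0.5748
θ=5/8≥1/2 ⇒ |1+3/8x|<|1−5/8x| ∀x<0 ⇒ stable on all of ℝ⁻.

(−∞, 0) — no finite endpoint. Any h>0 works for λ=-2.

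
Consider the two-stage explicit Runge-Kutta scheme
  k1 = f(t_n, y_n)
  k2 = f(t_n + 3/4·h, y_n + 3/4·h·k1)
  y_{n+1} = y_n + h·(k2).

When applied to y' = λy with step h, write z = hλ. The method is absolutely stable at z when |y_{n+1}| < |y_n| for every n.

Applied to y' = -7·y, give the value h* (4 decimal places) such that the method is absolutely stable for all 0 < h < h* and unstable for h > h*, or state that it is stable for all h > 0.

Set f=λy, z=hλ:
  k1=λy_n ⇒ h·k1=z·y_n;  k2=λ(1+3/4z)y_n ⇒ h·k2=z(1+3/4z)y_n
  y_{n+1}/y_n = 1 + z(1+3/4z) = 1 + z + 3/4z²
  R(z) = 1 + z + 3/4z².

Need |R(x)|<1, x<0.
x=-1.73: |R|=1.5147
R=1: x+3/4x²=0 ⇒ x=−4/3=-1.3333; min R=1−1/(4·3/4)=0.6667>−1
Confirm numerically:
  x=-1.192: |R|=0.87365 <1
  x=-1.173: |R|=0.85895 <1
  x=-0.709: |R|=0.66801 <1
  x=-1.895: |R|=1.79827 >1
  x=-1.550: |R|=1.25188 >1
  x=-1.524: |R|=1.21793 >1
So |R|<1 on (-1.3333, 0).

(-1.3333,0); λ=-7 ⇒ h* = (4/3)/7 = 0.1905.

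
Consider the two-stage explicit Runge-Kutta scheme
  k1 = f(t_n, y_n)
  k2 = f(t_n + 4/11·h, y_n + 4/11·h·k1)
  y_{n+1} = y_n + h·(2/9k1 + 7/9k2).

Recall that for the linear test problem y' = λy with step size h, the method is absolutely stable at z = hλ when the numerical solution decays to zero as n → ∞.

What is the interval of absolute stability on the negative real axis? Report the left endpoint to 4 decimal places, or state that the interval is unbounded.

Test eqn y'=λy, z=hλ:
  k1=λy_n ⇒ h·k1=z·y_n;  k2=λ(1+4/11z)y_n ⇒ h·k2=z(1+4/11z)y_n
  y_{n+1}/y_n = 1 + 2/9z + 7/9z(1+4/11z) = 1 + z + 28/99z²
  Hence R(z) = 1 + z + 28/99z².

Find x<0 with |R(x)|<1.
x=-0.64: |R|=0.4758
R=1: x+28/99x²=0 ⇒ x=−99/28=-3.5357; min R=1−1/(4·28/99)=0.1161>−1
Confirm numerically:
  x=-3.009: |R|=0.55175 <1
  x=-2.953: |R|=0.51332 <1
  x=-2.484: |R|=0.26112 <1
  x=-1.921: |R|=0.12270 <1
  x=-3.832: |R|=1.32111 >1
  x=-3.705: |R|=1.17739 >1
Stable set (-3.5357, 0).

(-3.5357, 0).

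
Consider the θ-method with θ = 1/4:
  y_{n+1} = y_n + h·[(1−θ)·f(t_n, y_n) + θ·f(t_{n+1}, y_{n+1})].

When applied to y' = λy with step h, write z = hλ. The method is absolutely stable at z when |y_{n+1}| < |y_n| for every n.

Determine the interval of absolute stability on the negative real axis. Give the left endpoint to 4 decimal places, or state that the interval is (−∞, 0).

(-4.0000, 0).

Test eqn y'=λy, z=hλ:
  y_{n+1} = y_n + z·[3/4·y_n + 1/4·y_{n+1}] ⇒ (1 − 1/4z)y_{n+1} = (1 + 3/4z)y_n
  Hence R(z) = (1 + 3/4z)/(1 − 1/4z).

Solve |R(x)|<1 on ℝ⁻.
x=-1.57: |R|=0.1275
R=−1: 1+3/4x = −1+1/4x ⇒ -1/2x=2 ⇒ x=2/(-1/2)=-4.0000
Confirm numerically:
  x=-2.996: |R|=0.71298 <1
  x=-2.986: |R|=0.70971 <1
  x=-2.219: |R|=0.42724 <1
  x=-4.454: |R|=1.10740 >1
  x=-4.029: |R|=1.00722 >1
So |R|<1 on (-4.0000, 0).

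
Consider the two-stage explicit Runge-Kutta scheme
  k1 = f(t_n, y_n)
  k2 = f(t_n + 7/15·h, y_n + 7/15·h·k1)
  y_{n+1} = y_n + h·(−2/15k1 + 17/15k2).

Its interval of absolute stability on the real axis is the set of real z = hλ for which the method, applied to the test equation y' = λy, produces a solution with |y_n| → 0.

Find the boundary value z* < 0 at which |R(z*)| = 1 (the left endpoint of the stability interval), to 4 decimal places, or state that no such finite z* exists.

z* = -1.8908.

Test eqn y'=λy, z=hλ:
  k1=λy_n ⇒ h·k1=z·y_n;  k2=λ(1+7/15z)y_n ⇒ h·k2=z(1+7/15z)y_n
  y_{n+1}/y_n = 1 − 2/15z + 17/15z(1+7/15z) = 1 + z + 119/225z²
  so R(z) = 1 + z + 119/225z².

Solve |R(x)|<1 on ℝ⁻.
x=-1.2: |R|=0.5616
R=1: x+119/225x²=0 ⇒ x=−225/119=-1.8908; min R=1−1/(4·119/225)=0.5273>−1
Confirm numerically:
  x=-1.655: |R|=0.79364 <1
  x=-1.165: |R|=0.55282 <1
  x=-0.828: |R|=0.53460 <1
  x=-2.419: |R|=1.67583 >1
  x=-2.090: |R|=1.22024 >1
  x=-2.065: |R|=1.19030 >1
Stable set (-1.8908, 0).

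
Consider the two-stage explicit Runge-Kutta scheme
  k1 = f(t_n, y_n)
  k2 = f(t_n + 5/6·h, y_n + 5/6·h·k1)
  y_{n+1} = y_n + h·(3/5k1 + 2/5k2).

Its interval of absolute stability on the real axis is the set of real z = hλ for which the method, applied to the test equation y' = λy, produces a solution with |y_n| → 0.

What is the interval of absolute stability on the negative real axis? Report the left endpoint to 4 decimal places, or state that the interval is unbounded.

(-3.0000, 0).

On y'=λy, z=hλ:
  k1=λy_n ⇒ h·k1=z·y_n;  k2=λ(1+5/6z)y_n ⇒ h·k2=z(1+5/6z)y_n
  y_{n+1}/y_n = 1 + 3/5z + 2/5z(1+5/6z) = 1 + z + 1/3z²
  ⇒ R(z) = 1 + z + 1/3z².

Find x<0 with |R(x)|<1.
x=-0.86: |R|=0.3865
R=1: x+1/3x²=0 ⇒ x=−3=-3.0000; min R=1−1/(4·1/3)=0.2500>−1
Confirm numerically:
  x=-2.756: |R|=0.77585 <1
  x=-2.250: |R|=0.43750 <1
  x=-2.042: |R|=0.34792 <1
  x=-3.398: |R|=1.45080 >1
  x=-3.395: |R|=1.44701 >1
  x=-3.025: |R|=1.02521 >1
Interval (-3.0000, 0).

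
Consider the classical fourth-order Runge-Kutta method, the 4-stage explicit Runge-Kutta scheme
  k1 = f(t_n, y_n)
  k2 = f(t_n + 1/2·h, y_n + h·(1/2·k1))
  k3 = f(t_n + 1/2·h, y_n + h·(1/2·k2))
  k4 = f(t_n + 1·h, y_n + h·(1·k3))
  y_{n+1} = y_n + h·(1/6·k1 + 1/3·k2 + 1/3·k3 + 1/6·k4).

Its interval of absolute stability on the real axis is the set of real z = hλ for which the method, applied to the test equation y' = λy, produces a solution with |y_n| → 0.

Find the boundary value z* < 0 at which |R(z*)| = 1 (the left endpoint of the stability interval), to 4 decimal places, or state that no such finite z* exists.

left endpoint -2.7853.

Set f=λy, z=hλ:
  order 4, 4-stage ⇒ R(z)=1+z+z^2/2+z^3/6+z^4/24
  (e.g. R(-0.55)=0.57733, |R|=0.57733)

Need |R(x)|<1, x<0.
x=-0.55: |R|=0.5773
|R(-2.92)|=1.2228 |R(-2.55)|=0.6995 |R(-1.6)|=0.2704
Bisect:
  x_lo=-3.4167 |R|=2.4508  x_hi=-0.1308 |R|=0.8774
  mid=-1.77372 |R|=0.28169 →hi
  mid=-2.59520 |R|=0.74924 →hi
  mid=-3.00594 |R|=1.38693 →lo
  mid=-2.80057 |R|=1.02328 →lo
  mid=-2.69789 |R|=0.87602 →hi
  mid=-2.74923 |R|=0.94698 →hi
  mid=-2.77490 |R|=0.98445 →hi
  mid=-2.78774 |R|=1.00369 →lo
  mid=-2.78132 |R|=0.99403 →hi
  ...
  [-2.78533,-2.78513] ⇒ x*=-2.7853
Stable set (-2.7853, 0).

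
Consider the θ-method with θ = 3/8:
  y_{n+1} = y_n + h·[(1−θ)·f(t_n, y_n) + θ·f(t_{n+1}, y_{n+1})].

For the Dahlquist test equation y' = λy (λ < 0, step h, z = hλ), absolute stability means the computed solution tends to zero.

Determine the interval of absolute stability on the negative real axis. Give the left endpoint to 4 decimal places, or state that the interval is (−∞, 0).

Set f=λy, z=hλ:
  y_{n+1} = y_n + z·[5/8·y_n + 3/8·y_{n+1}] ⇒ (1 − 3/8z)y_{n+1} = (1 + 5/8z)y_n
  ⇒ R(z) = (1 + 5/8z)/(1 − 3/8z).

Boundary: |R(x)|=1, x<0.
x=-0.72: |R|=0.4331
R=−1: 1+5/8x = −1+3/8x ⇒ -1/4x=2 ⇒ x=2/(-1/4)=-8.0000
Confirm numerically:
  x=-6.645: |R|=0.90299 <1
  x=-5.997: |R|=0.84587 <1
  x=-4.976: |R|=0.73622 <1
  x=-8.402: |R|=1.02421 >1
  x=-8.322: |R|=1.01954 >1
Interval (-8.0000, 0).

(-8.0000, 0).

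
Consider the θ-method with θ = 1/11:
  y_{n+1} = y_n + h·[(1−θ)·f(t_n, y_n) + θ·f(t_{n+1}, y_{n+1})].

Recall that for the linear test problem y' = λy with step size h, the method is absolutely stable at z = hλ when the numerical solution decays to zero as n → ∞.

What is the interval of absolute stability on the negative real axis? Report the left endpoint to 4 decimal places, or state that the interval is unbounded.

Set f=λy, z=hλ:
  y_{n+1} = y_n + z·[10/11·y_n + 1/11·y_{n+1}] ⇒ (1 − 1/11z)y_{n+1} = (1 + 10/11z)y_n
  R(z) = (1 + 10/11z)/(1 − 1/11z).

Boundary: |R(x)|=1, x<0.
x=-0.95: |R|=0.1255
R=−1: 1+10/11x = −1+1/11x ⇒ -9/11x=2 ⇒ x=2/(-9/11)=-2.4444
Confirm numerically:
  x=-1.730: |R|=0.49489 <1
  x=-1.687: |R|=0.46268 <1
  x=-1.463: |R|=0.29126 <1
  x=-2.953: |R|=1.32803 >1
  x=-2.712: |R|=1.17561 >1
Interval (-2.4444, 0).

(-2.4444, 0).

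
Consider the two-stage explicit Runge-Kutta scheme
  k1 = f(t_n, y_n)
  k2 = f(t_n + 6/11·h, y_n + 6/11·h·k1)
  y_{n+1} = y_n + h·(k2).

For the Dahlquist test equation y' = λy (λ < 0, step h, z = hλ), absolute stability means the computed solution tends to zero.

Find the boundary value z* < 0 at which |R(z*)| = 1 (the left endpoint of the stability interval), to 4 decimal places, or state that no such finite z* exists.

left endpoint -1.8333.

Set f=λy, z=hλ:
  k1=λy_n ⇒ h·k1=z·y_n;  k2=λ(1+6/11z)y_n ⇒ h·k2=z(1+6/11z)y_n
  y_{n+1}/y_n = 1 + z(1+6/11z) = 1 + z + 6/11z²
  ⇒ R(z) = 1 + z + 6/11z².

Find x<0 with |R(x)|<1.
x=-1.44: |R|=0.6911
R=1: x+6/11x²=0 ⇒ x=−11/6=-1.8333; min R=1−1/(4·6/11)=0.5417>−1
Confirm numerically:
  x=-1.136: |R|=0.56791 <1
  x=-0.882: |R|=0.54232 <1
  x=-0.807: |R|=0.54823 <1
  x=-2.363: |R|=1.68269 >1
  x=-2.244: |R|=1.50266 >1
  x=-2.151: |R|=1.37271 >1
So |R|<1 on (-1.8333, 0).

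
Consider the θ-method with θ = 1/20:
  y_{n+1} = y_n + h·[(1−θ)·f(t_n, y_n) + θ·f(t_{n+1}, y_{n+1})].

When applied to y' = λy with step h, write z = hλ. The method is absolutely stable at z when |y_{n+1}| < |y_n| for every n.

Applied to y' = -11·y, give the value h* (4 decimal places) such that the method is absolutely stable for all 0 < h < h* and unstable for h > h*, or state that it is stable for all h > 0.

(-2.2222,0); λ=-11 ⇒ h* = (20/9)/11 = 0.2020.

Set f=λy, z=hλ:
  y_{n+1} = y_n + z·[19/20·y_n + 1/20·y_{n+1}] ⇒ (1 − 1/20z)y_{n+1} = (1 + 19/20z)y_n
  Hence R(z) = (1 + 19/20z)/(1 − 1/20z).

Need |R(x)|<1, x<0.
x=-1.12: |R|=0.0606
R=−1: 1+19/20x = −1+1/20x ⇒ -9/10x=2 ⇒ x=2/(-9/10)=-2.2222
Confirm numerically:
  x=-2.078: |R|=0.88242 <1
  x=-1.559: |R|=0.44626 <1
  x=-1.041: |R|=0.01050 <1
  x=-0.958: |R|=0.08579 <1
  x=-2.811: |R|=1.46460 >1
  x=-2.747: |R|=1.41526 >1
  x=-2.542: |R|=1.25535 >1
Interval (-2.2222, 0).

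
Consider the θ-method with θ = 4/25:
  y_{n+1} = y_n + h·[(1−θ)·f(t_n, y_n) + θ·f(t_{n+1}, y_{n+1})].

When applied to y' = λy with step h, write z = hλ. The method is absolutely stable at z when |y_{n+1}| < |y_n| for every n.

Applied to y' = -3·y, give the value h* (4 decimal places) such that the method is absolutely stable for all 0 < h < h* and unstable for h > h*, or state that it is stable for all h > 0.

Test eqn y'=λy, z=hλ:
  y_{n+1} = y_n + z·[21/25·y_n + 4/25·y_{n+1}] ⇒ (1 − 4/25z)y_{n+1} = (1 + 21/25z)y_n
  so R(z) = (1 + 21/25z)/(1 − 4/25z).

Solve |R(x)|<1 on ℝ⁻.
x=-0.74: |R|=0.3383
R=−1: 1+21/25x = −1+4/25x ⇒ -17/25x=2 ⇒ x=2/(-17/25)=-2.9412
Confirm numerically:
  x=-2.640: |R|=0.85602 <1
  x=-2.602: |R|=0.83716 <1
  x=-2.108: |R|=0.57633 <1
  x=-1.679: |R|=0.32346 <1
  x=-3.397: |R|=1.20081 >1
  x=-3.180: |R|=1.10764 >1
So |R|<1 on (-2.9412, 0).

(-2.9412,0); λ=-3 ⇒ h* = (50/17)/3 = 0.9804.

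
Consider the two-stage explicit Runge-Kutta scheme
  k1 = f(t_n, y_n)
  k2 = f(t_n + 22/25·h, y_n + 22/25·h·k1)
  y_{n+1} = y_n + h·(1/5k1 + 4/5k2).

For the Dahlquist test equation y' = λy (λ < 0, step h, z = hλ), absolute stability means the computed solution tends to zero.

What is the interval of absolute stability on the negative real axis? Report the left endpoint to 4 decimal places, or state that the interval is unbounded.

Test eqn y'=λy, z=hλ:
  k1=λy_n ⇒ h·k1=z·y_n;  k2=λ(1+22/25z)y_n ⇒ h·k2=z(1+22/25z)y_n
  y_{n+1}/y_n = 1 + 1/5z + 4/5z(1+22/25z) = 1 + z + 88/125z²
  so R(z) = 1 + z + 88/125z².

Solve |R(x)|<1 on ℝ⁻.
x=-0.6: |R|=0.6534
R=1: x+88/125x²=0 ⇒ x=−125/88=-1.4205; min R=1−1/(4·88/125)=0.6449>−1
Confirm numerically:
  x=-1.140: |R|=0.77492 <1
  x=-0.937: |R|=0.68109 <1
  x=-0.896: |R|=0.66918 <1
  x=-0.775: |R|=0.64784 <1
  x=-1.931: |R|=1.69405 >1
  x=-1.840: |R|=1.54346 >1
So |R|<1 on (-1.4205, 0).

(-1.4205, 0).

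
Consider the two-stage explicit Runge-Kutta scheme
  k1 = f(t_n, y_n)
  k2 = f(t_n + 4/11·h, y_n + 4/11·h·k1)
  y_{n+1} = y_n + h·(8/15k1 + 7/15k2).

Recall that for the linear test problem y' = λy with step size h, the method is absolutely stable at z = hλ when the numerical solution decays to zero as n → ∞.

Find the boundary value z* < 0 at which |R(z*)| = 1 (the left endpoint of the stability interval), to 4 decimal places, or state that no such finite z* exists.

On y'=λy, z=hλ:
  k1=λy_n ⇒ h·k1=z·y_n;  k2=λ(1+4/11z)y_n ⇒ h·k2=z(1+4/11z)y_n
  y_{n+1}/y_n = 1 + 8/15z + 7/15z(1+4/11z) = 1 + z + 28/165z²
  R(z) = 1 + z + 28/165z².

Boundary: |R(x)|=1, x<0.
x=-1.04: |R|=0.1435
R=1: x+28/165x²=0 ⇒ x=−165/28=-5.8929; min R=1−1/(4·28/165)=-0.4732>−1
Confirm numerically:
  x=-5.650: |R|=0.76715 <1
  x=-3.358: |R|=0.44447 <1
  x=-2.807: |R|=0.46992 <1
  x=-6.413: |R|=1.56605 >1
  x=-6.302: |R|=1.43755 >1
Stable set (-5.8929, 0).

z* = -5.8929.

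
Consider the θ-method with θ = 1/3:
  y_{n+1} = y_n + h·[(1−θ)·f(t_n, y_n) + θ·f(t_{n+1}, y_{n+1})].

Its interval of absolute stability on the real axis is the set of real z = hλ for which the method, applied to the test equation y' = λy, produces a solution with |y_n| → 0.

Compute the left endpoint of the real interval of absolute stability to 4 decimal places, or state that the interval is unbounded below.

Test eqn y'=λy, z=hλ:
  y_{n+1} = y_n + z·[2/3·y_n + 1/3·y_{n+1}] ⇒ (1 − 1/3z)y_{n+1} = (1 + 2/3z)y_n
  Hence R(z) = (1 + 2/3z)/(1 − 1/3z).

Solve |R(x)|<1 on ℝ⁻.
x=-1.2: |R|=0.1429
R=−1: 1+2/3x = −1+1/3x ⇒ -1/3x=2 ⇒ x=2/(-1/3)=-6.0000
Confirm numerically:
  x=-5.550: |R|=0.94737 <1
  x=-4.570: |R|=0.81110 <1
  x=-4.046: |R|=0.72268 <1
  x=-3.131: |R|=0.53205 <1
  x=-6.236: |R|=1.02555 >1
  x=-6.223: |R|=1.02418 >1
So |R|<1 on (-6.0000, 0).

z* = -6.0000.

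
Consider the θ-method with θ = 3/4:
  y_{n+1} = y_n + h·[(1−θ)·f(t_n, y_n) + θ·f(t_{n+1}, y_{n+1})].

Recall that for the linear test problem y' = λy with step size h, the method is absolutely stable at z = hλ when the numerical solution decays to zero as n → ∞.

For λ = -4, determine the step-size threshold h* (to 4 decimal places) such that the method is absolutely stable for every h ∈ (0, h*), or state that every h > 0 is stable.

(−∞, 0) — no finite endpoint. Any h>0 works for λ=-4.

Set f=λy, z=hλ:
  y_{n+1} = y_n + z·[1/4·y_n + 3/4·y_{n+1}] ⇒ (1 − 3/4z)y_{n+1} = (1 + 1/4z)y_n
  ⇒ R(z) = (1 + 1/4z)/(1 − 3/4z).

Boundary: |R(x)|=1, x<0.
x=-1.49: |R|=0.2963
x=-2: |R|=0.2000
x=-10: |R|=0.1765
x=-100: |R|=0.3158
θ=3/4≥1/2 ⇒ |1+1/4x|<|1−3/4x| ∀x<0 ⇒ stable on all of ℝ⁻.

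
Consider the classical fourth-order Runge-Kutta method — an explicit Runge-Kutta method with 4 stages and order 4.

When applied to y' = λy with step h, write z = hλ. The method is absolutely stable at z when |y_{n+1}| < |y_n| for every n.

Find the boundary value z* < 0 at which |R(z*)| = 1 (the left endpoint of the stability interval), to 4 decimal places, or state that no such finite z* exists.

z* = -2.7853.

Set f=λy, z=hλ:
  order 4, 4-stage ⇒ R(z)=1+z+z^2/2+z^3/6+z^4/24
  (e.g. R(-1.69)=0.27347, |R|=0.27347)

Need |R(x)|<1, x<0.
x=-1.69: |R|=0.2735
|R(-1.79)|=0.2839 |R(-1.78)|=0.2825 |R(-1.39)|=0.2840
Bisect:
  x_lo=-3.5032 |R|=2.7430  x_hi=-0.1073 |R|=0.8983
  mid=-1.80524 |R|=0.28621 →hi
  mid=-2.65422 |R|=0.81971 →hi
  mid=-3.07871 |R|=1.54032 →lo
  mid=-2.86646 |R|=1.12944 →lo
  mid=-2.76034 |R|=0.96303 →hi
  mid=-2.81340 |R|=1.04321 →lo
  mid=-2.78687 |R|=1.00238 →lo
  ...
  [-2.78542,-2.78521] ⇒ x*=-2.7853
Stable set (-2.7853, 0).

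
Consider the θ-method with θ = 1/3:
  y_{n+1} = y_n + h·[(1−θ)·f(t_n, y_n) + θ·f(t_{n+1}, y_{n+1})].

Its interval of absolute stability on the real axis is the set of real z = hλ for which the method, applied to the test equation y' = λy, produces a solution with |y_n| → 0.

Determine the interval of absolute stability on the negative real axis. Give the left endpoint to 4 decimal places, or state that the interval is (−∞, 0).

With y'=λy (z=hλ):
  y_{n+1} = y_n + z·[2/3·y_n + 1/3·y_{n+1}] ⇒ (1 − 1/3z)y_{n+1} = (1 + 2/3z)y_n
  R(z) = (1 + 2/3z)/(1 − 1/3z).

Find x<0 with |R(x)|<1.
x=-0.61: |R|=0.4931
R=−1: 1+2/3x = −1+1/3x ⇒ -1/3x=2 ⇒ x=2/(-1/3)=-6.0000
Confirm numerically:
  x=-5.324: |R|=0.91879 <1
  x=-4.975: |R|=0.87147 <1
  x=-3.513: |R|=0.61815 <1
  x=-2.701: |R|=0.42133 <1
  x=-6.318: |R|=1.03413 >1
  x=-6.107: |R|=1.01175 >1
  x=-6.088: |R|=1.00968 >1
Interval (-6.0000, 0).

z∈(-6.0000,0).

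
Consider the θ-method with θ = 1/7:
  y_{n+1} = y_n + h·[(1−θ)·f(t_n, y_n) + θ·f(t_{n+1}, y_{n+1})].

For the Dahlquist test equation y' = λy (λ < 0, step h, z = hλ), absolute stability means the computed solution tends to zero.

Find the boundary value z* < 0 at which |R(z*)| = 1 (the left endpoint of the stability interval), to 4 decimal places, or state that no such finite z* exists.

Set f=λy, z=hλ:
  y_{n+1} = y_n + z·[6/7·y_n + 1/7·y_{n+1}] ⇒ (1 − 1/7z)y_{n+1} = (1 + 6/7z)y_n
  ⇒ R(z) = (1 + 6/7z)/(1 − 1/7z).

Boundary: |R(x)|=1, x<0.
x=-1.57: |R|=0.2824
R=−1: 1+6/7x = −1+1/7x ⇒ -5/7x=2 ⇒ x=2/(-5/7)=-2.8000
Confirm numerically:
  x=-2.707: |R|=0.95210 <1
  x=-2.413: |R|=0.79443 <1
  x=-1.696: |R|=0.36523 <1
  x=-1.409: |R|=0.17291 <1
  x=-3.205: |R|=1.19843 >1
  x=-2.866: |R|=1.03345 >1
Interval (-2.8000, 0).

z* = -2.8000.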